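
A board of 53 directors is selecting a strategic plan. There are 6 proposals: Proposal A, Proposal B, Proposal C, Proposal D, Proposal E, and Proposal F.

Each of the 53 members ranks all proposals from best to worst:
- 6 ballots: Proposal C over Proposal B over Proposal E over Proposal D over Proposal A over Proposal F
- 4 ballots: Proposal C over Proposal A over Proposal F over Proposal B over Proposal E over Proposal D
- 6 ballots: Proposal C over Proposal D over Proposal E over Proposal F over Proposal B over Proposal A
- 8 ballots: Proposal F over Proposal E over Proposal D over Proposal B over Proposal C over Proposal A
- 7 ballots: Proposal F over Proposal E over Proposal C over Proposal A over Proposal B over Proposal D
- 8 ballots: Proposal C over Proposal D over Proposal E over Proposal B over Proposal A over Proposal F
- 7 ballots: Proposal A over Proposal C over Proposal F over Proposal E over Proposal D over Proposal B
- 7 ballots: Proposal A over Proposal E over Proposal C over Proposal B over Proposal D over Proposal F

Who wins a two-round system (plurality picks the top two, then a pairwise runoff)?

Round 1 first-place votes: Proposal A 14, Proposal B 0, Proposal C 24, Proposal D 0, Proposal E 0, Proposal F 15. Proposal C and Proposal F advance.
Runoff: Proposal C is ranked above Proposal F on 38 ballots, Proposal F above Proposal C on 15.

Proposal C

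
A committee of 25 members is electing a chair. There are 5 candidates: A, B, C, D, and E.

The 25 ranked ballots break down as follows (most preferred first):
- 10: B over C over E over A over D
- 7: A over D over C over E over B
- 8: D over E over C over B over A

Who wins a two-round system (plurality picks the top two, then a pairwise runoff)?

Round 1 first-place votes: A 7, B 10, C 0, D 8, E 0. B and D advance.
Runoff: B is ranked above D on 10 ballots, D above B on 15.

D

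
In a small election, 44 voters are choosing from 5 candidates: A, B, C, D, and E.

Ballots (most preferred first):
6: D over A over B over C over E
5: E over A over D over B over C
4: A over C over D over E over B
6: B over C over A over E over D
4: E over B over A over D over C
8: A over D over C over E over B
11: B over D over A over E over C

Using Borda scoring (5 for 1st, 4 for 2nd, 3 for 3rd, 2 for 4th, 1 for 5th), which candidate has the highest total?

A: 6×4 + 5×4 + 4×5 + 6×3 + 4×3 + 8×5 + 11×3 = 167
B: 6×3 + 5×2 + 4×1 + 6×5 + 4×4 + 8×1 + 11×5 = 141
C: 6×2 + 5×1 + 4×4 + 6×4 + 4×1 + 8×3 + 11×1 = 96
D: 6×5 + 5×3 + 4×3 + 6×1 + 4×2 + 8×4 + 11×4 = 147
E: 6×1 + 5×5 + 4×2 + 6×2 + 4×5 + 8×2 + 11×2 = 109

A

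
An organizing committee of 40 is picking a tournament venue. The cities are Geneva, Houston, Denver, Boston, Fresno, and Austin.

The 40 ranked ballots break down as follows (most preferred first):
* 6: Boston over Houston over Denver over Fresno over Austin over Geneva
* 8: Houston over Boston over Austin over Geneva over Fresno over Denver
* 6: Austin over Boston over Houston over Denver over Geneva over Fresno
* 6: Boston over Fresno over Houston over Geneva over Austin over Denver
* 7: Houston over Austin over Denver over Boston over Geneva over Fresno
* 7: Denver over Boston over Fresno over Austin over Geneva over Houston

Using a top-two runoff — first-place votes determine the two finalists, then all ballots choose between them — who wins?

Boston

Round 1 first-place votes: Geneva 0, Houston 15, Denver 7, Boston 12, Fresno 0, Austin 6. Houston and Boston advance.
Runoff: Houston is ranked above Boston on 15 ballots, Boston above Houston on 25.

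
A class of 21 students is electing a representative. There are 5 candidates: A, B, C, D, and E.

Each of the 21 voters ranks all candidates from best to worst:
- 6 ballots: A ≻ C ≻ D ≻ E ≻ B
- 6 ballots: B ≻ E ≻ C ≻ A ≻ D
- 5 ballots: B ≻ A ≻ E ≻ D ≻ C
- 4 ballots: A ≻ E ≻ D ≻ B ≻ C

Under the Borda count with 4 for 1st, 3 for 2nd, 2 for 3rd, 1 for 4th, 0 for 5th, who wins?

A: 6×4 + 6×1 + 5×3 + 4×4 = 61
B: 6×0 + 6×4 + 5×4 + 4×1 = 48
C: 6×3 + 6×2 + 5×0 + 4×0 = 30
D: 6×2 + 6×0 + 5×1 + 4×2 = 25
E: 6×1 + 6×3 + 5×2 + 4×3 = 46

A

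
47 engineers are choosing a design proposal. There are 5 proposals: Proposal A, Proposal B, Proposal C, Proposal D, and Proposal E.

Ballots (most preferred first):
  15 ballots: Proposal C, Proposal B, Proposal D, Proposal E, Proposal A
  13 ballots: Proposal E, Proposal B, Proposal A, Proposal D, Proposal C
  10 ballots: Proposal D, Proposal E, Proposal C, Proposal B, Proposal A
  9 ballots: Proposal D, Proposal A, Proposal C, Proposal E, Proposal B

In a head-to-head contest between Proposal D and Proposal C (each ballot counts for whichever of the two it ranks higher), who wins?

Proposal D

Proposal D is ranked above Proposal C on 32 ballots; Proposal C above Proposal D on 15.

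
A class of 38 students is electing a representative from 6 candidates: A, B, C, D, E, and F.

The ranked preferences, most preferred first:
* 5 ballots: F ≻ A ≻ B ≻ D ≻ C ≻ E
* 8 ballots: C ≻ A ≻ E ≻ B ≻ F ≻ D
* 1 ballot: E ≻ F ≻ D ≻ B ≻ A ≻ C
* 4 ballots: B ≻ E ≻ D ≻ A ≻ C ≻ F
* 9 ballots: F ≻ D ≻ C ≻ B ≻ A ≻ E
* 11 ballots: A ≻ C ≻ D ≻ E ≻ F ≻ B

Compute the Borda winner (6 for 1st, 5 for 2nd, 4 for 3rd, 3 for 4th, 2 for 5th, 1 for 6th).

A: 5×5 + 8×5 + 1×2 + 4×3 + 9×2 + 11×6 = 163
B: 5×4 + 8×3 + 1×3 + 4×6 + 9×3 + 11×1 = 109
C: 5×2 + 8×6 + 1×1 + 4×2 + 9×4 + 11×5 = 158
D: 5×3 + 8×1 + 1×4 + 4×4 + 9×5 + 11×4 = 132
E: 5×1 + 8×4 + 1×6 + 4×5 + 9×1 + 11×3 = 105
F: 5×6 + 8×2 + 1×5 + 4×1 + 9×6 + 11×2 = 131

A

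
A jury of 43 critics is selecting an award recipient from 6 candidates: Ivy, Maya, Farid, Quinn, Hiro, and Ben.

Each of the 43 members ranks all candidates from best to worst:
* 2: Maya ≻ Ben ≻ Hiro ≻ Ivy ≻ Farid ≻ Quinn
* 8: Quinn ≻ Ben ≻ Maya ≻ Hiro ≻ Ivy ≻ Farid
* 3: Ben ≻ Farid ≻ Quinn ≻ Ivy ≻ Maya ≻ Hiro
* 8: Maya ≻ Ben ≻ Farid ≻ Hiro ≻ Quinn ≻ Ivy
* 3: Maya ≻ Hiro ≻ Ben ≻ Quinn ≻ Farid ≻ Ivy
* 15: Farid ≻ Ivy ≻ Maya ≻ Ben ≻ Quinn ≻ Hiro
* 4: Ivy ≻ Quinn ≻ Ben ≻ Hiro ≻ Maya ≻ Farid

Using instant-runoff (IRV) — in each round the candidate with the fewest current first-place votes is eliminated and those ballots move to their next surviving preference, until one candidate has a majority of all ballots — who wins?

Maya

Round 1: Ivy 4, Maya 13, Farid 15, Quinn 8, Hiro 0, Ben 3. Hiro eliminated.
Round 2: Ivy 4, Maya 13, Farid 15, Quinn 8, Ben 3. Ben eliminated.
Round 3: Ivy 4, Maya 13, Farid 18, Quinn 8. Ivy eliminated.
Round 4: Maya 13, Farid 18, Quinn 12. Quinn eliminated.
Round 5: Maya 25, Farid 18. Maya has a majority (≥22).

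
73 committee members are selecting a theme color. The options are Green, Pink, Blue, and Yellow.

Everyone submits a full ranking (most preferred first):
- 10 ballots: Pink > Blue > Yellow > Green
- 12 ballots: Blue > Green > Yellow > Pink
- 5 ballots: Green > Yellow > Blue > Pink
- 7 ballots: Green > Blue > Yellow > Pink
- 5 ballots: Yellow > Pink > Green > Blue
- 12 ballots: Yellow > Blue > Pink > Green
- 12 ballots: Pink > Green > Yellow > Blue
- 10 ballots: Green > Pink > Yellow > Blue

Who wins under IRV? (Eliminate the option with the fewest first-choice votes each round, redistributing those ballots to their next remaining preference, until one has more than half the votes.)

Pink

Round 1: Green 22, Pink 22, Blue 12, Yellow 17. Blue eliminated.
Round 2: Green 34, Pink 22, Yellow 17. Yellow eliminated.
Round 3: Green 34, Pink 39. Pink has a majority (≥37).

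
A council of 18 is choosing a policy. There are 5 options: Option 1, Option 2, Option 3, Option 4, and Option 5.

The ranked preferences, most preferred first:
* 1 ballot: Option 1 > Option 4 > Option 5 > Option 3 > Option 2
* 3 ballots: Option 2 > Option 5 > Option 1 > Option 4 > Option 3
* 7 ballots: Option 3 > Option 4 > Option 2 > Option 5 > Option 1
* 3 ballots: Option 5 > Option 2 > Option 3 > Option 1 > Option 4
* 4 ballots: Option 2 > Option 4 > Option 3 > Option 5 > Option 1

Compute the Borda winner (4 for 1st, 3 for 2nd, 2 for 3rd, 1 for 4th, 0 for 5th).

Option 1: 1×4 + 3×2 + 7×0 + 3×1 + 4×0 = 13
Option 2: 1×0 + 3×4 + 7×2 + 3×3 + 4×4 = 51
Option 3: 1×1 + 3×0 + 7×4 + 3×2 + 4×2 = 43
Option 4: 1×3 + 3×1 + 7×3 + 3×0 + 4×3 = 39
Option 5: 1×2 + 3×3 + 7×1 + 3×4 + 4×1 = 34

Option 2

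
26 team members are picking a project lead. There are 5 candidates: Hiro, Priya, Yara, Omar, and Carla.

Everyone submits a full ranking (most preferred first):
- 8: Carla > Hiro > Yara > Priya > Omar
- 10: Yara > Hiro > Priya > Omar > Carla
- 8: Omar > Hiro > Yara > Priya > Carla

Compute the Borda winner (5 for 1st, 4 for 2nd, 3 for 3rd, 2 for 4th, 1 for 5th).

Hiro

Hiro: 8×4 + 10×4 + 8×4 = 104
Priya: 8×2 + 10×3 + 8×2 = 62
Yara: 8×3 + 10×5 + 8×3 = 98
Omar: 8×1 + 10×2 + 8×5 = 68
Carla: 8×5 + 10×1 + 8×1 = 58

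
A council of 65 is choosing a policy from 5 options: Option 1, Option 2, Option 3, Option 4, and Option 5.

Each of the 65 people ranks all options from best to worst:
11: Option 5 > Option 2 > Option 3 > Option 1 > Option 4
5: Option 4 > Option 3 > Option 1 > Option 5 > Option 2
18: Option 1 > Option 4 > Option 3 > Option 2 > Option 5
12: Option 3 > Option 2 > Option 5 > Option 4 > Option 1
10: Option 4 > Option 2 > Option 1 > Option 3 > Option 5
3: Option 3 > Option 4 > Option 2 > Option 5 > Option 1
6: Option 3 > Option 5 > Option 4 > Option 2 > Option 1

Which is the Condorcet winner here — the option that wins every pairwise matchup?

Option 4 vs Option 1: 36–29
Option 4 vs Option 2: 42–23
Option 4 vs Option 3: 33–32
Option 4 vs Option 5: 36–29
Option 4 beats every other option.

Option 4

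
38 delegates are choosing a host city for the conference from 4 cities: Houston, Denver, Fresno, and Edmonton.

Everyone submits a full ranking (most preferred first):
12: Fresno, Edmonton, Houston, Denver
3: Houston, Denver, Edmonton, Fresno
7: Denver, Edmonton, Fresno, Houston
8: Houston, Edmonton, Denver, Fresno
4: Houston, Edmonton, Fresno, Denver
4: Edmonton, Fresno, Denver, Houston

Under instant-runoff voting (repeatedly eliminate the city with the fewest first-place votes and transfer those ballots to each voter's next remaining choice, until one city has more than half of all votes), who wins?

Round 1: Houston 15, Denver 7, Fresno 12, Edmonton 4. Edmonton eliminated.
Round 2: Houston 15, Denver 7, Fresno 16. Denver eliminated.
Round 3: Houston 15, Fresno 23. Fresno has a majority (≥20).

Fresno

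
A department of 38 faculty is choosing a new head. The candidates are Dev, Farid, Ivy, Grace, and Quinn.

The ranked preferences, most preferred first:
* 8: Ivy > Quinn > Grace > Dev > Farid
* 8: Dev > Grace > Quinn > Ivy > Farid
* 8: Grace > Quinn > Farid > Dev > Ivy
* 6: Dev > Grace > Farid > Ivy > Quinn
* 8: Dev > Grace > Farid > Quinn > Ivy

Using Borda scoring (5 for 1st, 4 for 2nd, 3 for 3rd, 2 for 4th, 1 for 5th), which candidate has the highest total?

Dev: 8×2 + 8×5 + 8×2 + 6×5 + 8×5 = 142
Farid: 8×1 + 8×1 + 8×3 + 6×3 + 8×3 = 82
Ivy: 8×5 + 8×2 + 8×1 + 6×2 + 8×1 = 84
Grace: 8×3 + 8×4 + 8×5 + 6×4 + 8×4 = 152
Quinn: 8×4 + 8×3 + 8×4 + 6×1 + 8×2 = 110

Grace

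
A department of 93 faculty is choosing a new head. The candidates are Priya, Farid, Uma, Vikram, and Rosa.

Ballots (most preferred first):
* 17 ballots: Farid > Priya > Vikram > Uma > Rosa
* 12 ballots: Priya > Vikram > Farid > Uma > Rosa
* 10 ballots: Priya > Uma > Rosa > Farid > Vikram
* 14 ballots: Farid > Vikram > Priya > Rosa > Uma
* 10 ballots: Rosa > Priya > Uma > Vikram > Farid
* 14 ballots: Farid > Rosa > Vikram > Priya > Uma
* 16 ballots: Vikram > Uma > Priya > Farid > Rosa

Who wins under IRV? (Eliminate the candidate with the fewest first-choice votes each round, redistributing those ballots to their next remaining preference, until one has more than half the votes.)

Round 1: Priya 22, Farid 45, Uma 0, Vikram 16, Rosa 10. Uma eliminated.
Round 2: Priya 22, Farid 45, Vikram 16, Rosa 10. Rosa eliminated.
Round 3: Priya 32, Farid 45, Vikram 16. Vikram eliminated.
Round 4: Priya 48, Farid 45. Priya has a majority (≥47).

Priya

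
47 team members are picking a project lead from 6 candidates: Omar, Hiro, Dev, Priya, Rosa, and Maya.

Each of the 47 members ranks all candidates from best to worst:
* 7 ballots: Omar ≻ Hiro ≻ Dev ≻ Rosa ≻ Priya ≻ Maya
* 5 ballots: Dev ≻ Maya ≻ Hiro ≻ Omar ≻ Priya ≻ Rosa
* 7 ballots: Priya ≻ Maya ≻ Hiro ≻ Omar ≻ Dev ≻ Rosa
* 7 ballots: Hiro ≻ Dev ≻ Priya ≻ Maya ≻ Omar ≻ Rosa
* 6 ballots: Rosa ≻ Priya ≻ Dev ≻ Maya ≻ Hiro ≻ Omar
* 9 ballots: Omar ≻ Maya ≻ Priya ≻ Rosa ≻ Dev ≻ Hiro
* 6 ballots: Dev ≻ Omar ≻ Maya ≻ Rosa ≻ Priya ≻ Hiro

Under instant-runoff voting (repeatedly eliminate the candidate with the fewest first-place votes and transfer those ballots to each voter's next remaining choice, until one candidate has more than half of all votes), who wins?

Dev

Round 1: Omar 16, Hiro 7, Dev 11, Priya 7, Rosa 6, Maya 0. Maya eliminated.
Round 2: Omar 16, Hiro 7, Dev 11, Priya 7, Rosa 6. Rosa eliminated.
Round 3: Omar 16, Hiro 7, Dev 11, Priya 13. Hiro eliminated.
Round 4: Omar 16, Dev 18, Priya 13. Priya eliminated.
Round 5: Omar 23, Dev 24. Dev has a majority (≥24).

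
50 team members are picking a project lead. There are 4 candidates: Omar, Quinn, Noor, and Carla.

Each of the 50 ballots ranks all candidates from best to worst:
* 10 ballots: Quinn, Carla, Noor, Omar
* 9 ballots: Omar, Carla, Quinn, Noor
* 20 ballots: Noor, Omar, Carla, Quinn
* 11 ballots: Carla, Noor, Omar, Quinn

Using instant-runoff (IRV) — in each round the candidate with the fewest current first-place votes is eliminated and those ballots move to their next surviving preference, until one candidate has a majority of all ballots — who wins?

Round 1: Omar 9, Quinn 10, Noor 20, Carla 11. Omar eliminated.
Round 2: Quinn 10, Noor 20, Carla 20. Quinn eliminated.
Round 3: Noor 20, Carla 30. Carla has a majority (≥26).

Carla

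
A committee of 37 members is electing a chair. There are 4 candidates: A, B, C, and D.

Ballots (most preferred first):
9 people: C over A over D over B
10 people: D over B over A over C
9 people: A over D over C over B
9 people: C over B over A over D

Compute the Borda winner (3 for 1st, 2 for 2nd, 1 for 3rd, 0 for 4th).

A: 9×2 + 10×1 + 9×3 + 9×1 = 64
B: 9×0 + 10×2 + 9×0 + 9×2 = 38
C: 9×3 + 10×0 + 9×1 + 9×3 = 63
D: 9×1 + 10×3 + 9×2 + 9×0 = 57

A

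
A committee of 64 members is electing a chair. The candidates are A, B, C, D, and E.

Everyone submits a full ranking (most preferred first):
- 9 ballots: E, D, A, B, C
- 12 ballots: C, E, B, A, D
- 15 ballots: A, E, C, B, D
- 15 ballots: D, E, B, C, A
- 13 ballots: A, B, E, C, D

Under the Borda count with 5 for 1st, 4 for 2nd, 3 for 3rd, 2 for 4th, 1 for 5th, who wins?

A: 9×3 + 12×2 + 15×5 + 15×1 + 13×5 = 206
B: 9×2 + 12×3 + 15×2 + 15×3 + 13×4 = 181
C: 9×1 + 12×5 + 15×3 + 15×2 + 13×2 = 170
D: 9×4 + 12×1 + 15×1 + 15×5 + 13×1 = 151
E: 9×5 + 12×4 + 15×4 + 15×4 + 13×3 = 252

E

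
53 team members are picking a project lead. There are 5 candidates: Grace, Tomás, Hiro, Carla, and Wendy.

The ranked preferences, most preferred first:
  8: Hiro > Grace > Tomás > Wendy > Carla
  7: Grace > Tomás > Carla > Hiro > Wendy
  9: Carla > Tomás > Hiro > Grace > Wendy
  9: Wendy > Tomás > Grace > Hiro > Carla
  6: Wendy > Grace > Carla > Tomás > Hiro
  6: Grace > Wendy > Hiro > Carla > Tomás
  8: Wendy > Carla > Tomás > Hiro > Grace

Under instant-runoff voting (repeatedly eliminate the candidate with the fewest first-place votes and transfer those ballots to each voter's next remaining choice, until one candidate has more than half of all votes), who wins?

Round 1: Grace 13, Tomás 0, Hiro 8, Carla 9, Wendy 23. Tomás eliminated.
Round 2: Grace 13, Hiro 8, Carla 9, Wendy 23. Hiro eliminated.
Round 3: Grace 21, Carla 9, Wendy 23. Carla eliminated.
Round 4: Grace 30, Wendy 23. Grace has a majority (≥27).

Grace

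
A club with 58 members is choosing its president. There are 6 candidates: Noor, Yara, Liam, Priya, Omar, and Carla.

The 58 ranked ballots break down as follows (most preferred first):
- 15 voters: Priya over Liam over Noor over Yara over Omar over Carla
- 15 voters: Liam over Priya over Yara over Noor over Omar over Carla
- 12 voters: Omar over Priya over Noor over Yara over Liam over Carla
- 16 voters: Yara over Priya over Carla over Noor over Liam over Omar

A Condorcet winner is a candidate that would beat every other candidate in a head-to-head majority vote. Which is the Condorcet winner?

Priya

Priya vs Noor: 58–0
Priya vs Yara: 42–16
Priya vs Liam: 43–15
Priya vs Omar: 46–12
Priya vs Carla: 58–0
Priya beats every other candidate.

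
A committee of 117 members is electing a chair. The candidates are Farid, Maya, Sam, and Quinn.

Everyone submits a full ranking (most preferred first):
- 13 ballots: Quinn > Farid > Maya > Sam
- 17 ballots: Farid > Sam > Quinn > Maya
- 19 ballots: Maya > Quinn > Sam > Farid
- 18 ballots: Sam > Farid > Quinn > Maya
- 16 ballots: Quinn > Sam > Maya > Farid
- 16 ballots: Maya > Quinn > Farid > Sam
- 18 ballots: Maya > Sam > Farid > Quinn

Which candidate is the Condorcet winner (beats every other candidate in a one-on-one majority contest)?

Quinn vs Farid: 64–53
Quinn vs Maya: 64–53
Quinn vs Sam: 64–53
Quinn beats every other candidate.

Quinn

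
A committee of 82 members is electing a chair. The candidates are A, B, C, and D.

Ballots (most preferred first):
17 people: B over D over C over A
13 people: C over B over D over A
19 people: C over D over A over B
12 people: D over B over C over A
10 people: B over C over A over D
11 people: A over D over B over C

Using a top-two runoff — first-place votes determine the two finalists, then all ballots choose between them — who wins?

B

Round 1 first-place votes: A 11, B 27, C 32, D 12. C and B advance.
Runoff: C is ranked above B on 32 ballots, B above C on 50.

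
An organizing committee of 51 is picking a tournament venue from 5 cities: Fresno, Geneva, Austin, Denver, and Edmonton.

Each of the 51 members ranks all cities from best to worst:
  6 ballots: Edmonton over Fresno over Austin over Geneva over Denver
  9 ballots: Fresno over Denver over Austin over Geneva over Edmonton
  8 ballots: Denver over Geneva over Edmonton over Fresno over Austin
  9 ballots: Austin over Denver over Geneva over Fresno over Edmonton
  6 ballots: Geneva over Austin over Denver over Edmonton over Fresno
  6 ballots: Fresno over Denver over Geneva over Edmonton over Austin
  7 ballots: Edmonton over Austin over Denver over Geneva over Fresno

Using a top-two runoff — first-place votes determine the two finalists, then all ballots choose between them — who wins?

Edmonton

Round 1 first-place votes: Fresno 15, Geneva 6, Austin 9, Denver 8, Edmonton 13. Fresno and Edmonton advance.
Runoff: Fresno is ranked above Edmonton on 24 ballots, Edmonton above Fresno on 27.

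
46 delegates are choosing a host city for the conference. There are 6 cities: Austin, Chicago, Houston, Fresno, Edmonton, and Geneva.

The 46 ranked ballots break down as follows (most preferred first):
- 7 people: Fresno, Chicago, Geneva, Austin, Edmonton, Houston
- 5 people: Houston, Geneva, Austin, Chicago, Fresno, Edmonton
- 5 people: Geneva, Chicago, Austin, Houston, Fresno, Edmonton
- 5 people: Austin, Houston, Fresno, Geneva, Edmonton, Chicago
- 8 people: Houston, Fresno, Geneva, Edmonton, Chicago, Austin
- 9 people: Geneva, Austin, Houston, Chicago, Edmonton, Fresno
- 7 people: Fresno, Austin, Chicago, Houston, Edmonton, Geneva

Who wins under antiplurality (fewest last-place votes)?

Chicago

Last-place votes: Austin 8, Chicago 5, Houston 7, Fresno 9, Edmonton 10, Geneva 7.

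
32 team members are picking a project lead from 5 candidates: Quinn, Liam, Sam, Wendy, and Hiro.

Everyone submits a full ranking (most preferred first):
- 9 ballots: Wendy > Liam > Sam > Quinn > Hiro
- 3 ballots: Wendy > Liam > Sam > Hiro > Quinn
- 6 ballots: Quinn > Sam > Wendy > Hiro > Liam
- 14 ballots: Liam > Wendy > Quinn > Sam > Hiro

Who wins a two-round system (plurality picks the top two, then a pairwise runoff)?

Wendy

Round 1 first-place votes: Quinn 6, Liam 14, Sam 0, Wendy 12, Hiro 0. Liam and Wendy advance.
Runoff: Liam is ranked above Wendy on 14 ballots, Wendy above Liam on 18.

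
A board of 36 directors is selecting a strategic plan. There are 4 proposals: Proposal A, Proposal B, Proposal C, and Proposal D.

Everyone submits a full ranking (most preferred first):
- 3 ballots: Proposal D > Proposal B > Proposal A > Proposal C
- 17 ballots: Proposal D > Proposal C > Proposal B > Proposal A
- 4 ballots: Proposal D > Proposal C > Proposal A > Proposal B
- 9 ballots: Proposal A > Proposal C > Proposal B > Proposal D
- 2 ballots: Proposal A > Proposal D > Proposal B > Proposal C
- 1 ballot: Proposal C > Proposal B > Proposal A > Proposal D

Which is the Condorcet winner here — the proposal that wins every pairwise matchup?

Proposal D vs Proposal A: 24–12
Proposal D vs Proposal B: 26–10
Proposal D vs Proposal C: 26–10
Proposal D beats every other proposal.

Proposal D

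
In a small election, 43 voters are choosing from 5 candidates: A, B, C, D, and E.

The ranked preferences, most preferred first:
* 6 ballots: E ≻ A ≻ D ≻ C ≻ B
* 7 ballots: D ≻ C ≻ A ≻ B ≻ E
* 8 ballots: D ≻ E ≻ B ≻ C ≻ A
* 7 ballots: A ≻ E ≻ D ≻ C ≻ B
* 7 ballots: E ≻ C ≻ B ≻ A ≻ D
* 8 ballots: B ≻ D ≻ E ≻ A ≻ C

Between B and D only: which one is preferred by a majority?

D

B is ranked above D on 15 ballots; D above B on 28.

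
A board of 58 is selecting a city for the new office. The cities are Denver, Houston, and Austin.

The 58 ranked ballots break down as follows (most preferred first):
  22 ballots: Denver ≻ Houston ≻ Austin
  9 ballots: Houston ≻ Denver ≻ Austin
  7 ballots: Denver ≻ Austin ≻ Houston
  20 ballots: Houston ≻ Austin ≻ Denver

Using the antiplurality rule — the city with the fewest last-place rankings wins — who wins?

Houston

Last-place votes: Denver 20, Houston 7, Austin 31.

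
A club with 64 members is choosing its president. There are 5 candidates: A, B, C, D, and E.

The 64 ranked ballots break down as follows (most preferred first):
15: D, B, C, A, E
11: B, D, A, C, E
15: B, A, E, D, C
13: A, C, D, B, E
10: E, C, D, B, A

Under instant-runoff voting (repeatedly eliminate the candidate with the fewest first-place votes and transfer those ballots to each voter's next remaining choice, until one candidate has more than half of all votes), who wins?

D

Round 1: A 13, B 26, C 0, D 15, E 10. C eliminated.
Round 2: A 13, B 26, D 15, E 10. E eliminated.
Round 3: A 13, B 26, D 25. A eliminated.
Round 4: B 26, D 38. D has a majority (≥33).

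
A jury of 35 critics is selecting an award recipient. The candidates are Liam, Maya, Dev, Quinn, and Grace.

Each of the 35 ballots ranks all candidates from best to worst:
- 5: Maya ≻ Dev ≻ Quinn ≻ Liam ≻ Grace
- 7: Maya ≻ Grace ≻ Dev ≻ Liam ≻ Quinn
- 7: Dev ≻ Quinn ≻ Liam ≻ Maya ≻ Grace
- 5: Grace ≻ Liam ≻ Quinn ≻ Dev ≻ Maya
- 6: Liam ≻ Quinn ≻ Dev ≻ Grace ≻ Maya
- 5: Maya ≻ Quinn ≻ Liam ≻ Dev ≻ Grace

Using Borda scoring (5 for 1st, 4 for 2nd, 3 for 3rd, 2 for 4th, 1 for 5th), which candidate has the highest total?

Dev

Liam: 5×2 + 7×2 + 7×3 + 5×4 + 6×5 + 5×3 = 110
Maya: 5×5 + 7×5 + 7×2 + 5×1 + 6×1 + 5×5 = 110
Dev: 5×4 + 7×3 + 7×5 + 5×2 + 6×3 + 5×2 = 114
Quinn: 5×3 + 7×1 + 7×4 + 5×3 + 6×4 + 5×4 = 109
Grace: 5×1 + 7×4 + 7×1 + 5×5 + 6×2 + 5×1 = 82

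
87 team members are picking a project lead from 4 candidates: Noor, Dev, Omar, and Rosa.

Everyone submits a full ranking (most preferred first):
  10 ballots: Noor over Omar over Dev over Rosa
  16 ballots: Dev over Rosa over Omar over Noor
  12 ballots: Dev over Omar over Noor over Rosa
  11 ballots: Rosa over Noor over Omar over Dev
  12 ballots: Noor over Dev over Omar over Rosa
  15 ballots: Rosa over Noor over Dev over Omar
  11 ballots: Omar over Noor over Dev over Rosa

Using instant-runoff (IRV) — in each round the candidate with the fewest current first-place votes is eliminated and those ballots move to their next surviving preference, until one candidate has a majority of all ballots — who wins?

Noor

Round 1: Noor 22, Dev 28, Omar 11, Rosa 26. Omar eliminated.
Round 2: Noor 33, Dev 28, Rosa 26. Rosa eliminated.
Round 3: Noor 59, Dev 28. Noor has a majority (≥44).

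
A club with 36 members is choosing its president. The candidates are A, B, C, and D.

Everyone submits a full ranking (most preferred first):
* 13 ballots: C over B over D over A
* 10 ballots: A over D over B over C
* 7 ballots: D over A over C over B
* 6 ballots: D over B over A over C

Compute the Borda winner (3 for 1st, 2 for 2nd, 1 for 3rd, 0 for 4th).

A: 13×0 + 10×3 + 7×2 + 6×1 = 50
B: 13×2 + 10×1 + 7×0 + 6×2 = 48
C: 13×3 + 10×0 + 7×1 + 6×0 = 46
D: 13×1 + 10×2 + 7×3 + 6×3 = 72

D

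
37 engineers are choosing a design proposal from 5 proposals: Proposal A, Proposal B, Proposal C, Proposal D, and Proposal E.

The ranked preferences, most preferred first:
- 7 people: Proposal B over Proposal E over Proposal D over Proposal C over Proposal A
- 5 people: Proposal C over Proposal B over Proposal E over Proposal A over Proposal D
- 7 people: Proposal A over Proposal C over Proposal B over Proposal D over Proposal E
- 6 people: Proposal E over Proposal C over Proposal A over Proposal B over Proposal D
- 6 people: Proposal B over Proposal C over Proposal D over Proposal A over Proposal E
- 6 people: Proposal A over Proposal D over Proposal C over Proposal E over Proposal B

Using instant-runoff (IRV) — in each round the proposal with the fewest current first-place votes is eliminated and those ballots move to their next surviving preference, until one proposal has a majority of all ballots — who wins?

Proposal A

Round 1: Proposal A 13, Proposal B 13, Proposal C 5, Proposal D 0, Proposal E 6. Proposal D eliminated.
Round 2: Proposal A 13, Proposal B 13, Proposal C 5, Proposal E 6. Proposal C eliminated.
Round 3: Proposal A 13, Proposal B 18, Proposal E 6. Proposal E eliminated.
Round 4: Proposal A 19, Proposal B 18. Proposal A has a majority (≥19).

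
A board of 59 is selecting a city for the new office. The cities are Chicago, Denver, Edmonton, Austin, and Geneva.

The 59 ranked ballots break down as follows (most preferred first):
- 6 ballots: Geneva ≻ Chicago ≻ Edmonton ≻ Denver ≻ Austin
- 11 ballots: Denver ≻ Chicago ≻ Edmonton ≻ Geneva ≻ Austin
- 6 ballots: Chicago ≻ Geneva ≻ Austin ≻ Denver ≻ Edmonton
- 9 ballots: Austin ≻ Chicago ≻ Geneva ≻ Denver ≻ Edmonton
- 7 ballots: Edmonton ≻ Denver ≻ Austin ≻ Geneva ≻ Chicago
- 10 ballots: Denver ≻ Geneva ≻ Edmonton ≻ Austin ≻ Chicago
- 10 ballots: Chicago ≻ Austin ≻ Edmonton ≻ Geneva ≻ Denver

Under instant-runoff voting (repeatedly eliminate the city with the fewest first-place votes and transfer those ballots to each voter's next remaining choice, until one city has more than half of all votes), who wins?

Chicago

Round 1: Chicago 16, Denver 21, Edmonton 7, Austin 9, Geneva 6. Geneva eliminated.
Round 2: Chicago 22, Denver 21, Edmonton 7, Austin 9. Edmonton eliminated.
Round 3: Chicago 22, Denver 28, Austin 9. Austin eliminated.
Round 4: Chicago 31, Denver 28. Chicago has a majority (≥30).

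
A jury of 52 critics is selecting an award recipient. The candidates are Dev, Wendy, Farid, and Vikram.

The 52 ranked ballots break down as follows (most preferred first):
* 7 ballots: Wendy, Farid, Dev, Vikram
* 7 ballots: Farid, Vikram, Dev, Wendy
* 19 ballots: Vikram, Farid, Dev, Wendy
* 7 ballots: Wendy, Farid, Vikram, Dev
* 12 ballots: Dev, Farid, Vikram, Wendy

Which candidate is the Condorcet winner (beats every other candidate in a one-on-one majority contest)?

Farid

Farid vs Dev: 40–12
Farid vs Wendy: 38–14
Farid vs Vikram: 33–19
Farid beats every other candidate.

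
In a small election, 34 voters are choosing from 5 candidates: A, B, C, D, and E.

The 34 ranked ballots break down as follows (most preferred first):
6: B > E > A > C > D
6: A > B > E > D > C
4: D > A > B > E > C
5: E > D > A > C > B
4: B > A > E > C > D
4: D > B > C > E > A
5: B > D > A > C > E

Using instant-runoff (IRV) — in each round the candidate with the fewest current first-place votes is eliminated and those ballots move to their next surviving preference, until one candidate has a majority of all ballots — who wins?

B

Round 1: A 6, B 15, C 0, D 8, E 5. C eliminated.
Round 2: A 6, B 15, D 8, E 5. E eliminated.
Round 3: A 6, B 15, D 13. A eliminated.
Round 4: B 21, D 13. B has a majority (≥18).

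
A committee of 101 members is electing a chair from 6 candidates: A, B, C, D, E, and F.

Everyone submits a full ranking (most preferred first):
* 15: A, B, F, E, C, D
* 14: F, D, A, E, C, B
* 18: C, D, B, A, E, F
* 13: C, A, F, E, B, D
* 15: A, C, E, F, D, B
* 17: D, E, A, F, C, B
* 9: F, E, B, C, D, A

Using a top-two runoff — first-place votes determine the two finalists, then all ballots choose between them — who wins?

A

Round 1 first-place votes: A 30, B 0, C 31, D 17, E 0, F 23. C and A advance.
Runoff: C is ranked above A on 40 ballots, A above C on 61.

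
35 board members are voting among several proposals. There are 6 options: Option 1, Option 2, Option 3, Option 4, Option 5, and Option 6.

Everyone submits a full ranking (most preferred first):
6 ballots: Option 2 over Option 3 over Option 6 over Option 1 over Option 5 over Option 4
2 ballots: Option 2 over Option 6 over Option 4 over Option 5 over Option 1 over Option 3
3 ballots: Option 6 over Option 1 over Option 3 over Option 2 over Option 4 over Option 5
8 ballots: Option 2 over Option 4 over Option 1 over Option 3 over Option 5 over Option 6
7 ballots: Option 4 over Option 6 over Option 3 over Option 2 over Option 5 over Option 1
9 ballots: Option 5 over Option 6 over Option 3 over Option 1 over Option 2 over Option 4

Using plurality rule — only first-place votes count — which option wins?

Option 2

First-place votes: Option 1 0, Option 2 16, Option 3 0, Option 4 7, Option 5 9, Option 6 3.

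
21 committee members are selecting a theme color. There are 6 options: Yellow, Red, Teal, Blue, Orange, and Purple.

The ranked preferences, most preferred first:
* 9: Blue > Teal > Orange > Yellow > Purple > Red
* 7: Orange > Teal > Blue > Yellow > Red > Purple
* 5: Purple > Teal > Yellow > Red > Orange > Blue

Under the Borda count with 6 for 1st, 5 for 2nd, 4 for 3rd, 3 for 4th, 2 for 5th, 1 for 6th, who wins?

Teal

Yellow: 9×3 + 7×3 + 5×4 = 68
Red: 9×1 + 7×2 + 5×3 = 38
Teal: 9×5 + 7×5 + 5×5 = 105
Blue: 9×6 + 7×4 + 5×1 = 87
Orange: 9×4 + 7×6 + 5×2 = 88
Purple: 9×2 + 7×1 + 5×6 = 55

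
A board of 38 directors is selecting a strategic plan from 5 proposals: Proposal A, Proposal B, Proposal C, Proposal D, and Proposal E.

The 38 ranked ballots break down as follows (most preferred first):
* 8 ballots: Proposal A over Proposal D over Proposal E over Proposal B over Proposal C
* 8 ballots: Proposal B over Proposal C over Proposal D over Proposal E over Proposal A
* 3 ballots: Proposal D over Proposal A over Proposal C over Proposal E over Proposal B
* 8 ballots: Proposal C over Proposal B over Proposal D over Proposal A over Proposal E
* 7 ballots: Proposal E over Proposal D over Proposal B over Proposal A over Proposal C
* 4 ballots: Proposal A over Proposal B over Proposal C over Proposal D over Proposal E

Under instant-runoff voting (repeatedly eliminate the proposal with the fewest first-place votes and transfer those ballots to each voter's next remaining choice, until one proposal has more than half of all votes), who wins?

Proposal B

Round 1: Proposal A 12, Proposal B 8, Proposal C 8, Proposal D 3, Proposal E 7. Proposal D eliminated.
Round 2: Proposal A 15, Proposal B 8, Proposal C 8, Proposal E 7. Proposal E eliminated.
Round 3: Proposal A 15, Proposal B 15, Proposal C 8. Proposal C eliminated.
Round 4: Proposal A 15, Proposal B 23. Proposal B has a majority (≥20).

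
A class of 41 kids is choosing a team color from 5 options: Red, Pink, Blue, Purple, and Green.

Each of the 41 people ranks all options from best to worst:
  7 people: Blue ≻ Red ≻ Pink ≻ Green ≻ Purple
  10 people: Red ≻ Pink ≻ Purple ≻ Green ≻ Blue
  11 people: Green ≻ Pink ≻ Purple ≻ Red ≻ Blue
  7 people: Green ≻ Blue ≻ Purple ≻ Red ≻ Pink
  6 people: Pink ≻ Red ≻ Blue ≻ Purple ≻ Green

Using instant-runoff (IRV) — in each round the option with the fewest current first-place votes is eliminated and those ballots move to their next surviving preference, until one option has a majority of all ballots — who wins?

Round 1: Red 10, Pink 6, Blue 7, Purple 0, Green 18. Purple eliminated.
Round 2: Red 10, Pink 6, Blue 7, Green 18. Pink eliminated.
Round 3: Red 16, Blue 7, Green 18. Blue eliminated.
Round 4: Red 23, Green 18. Red has a majority (≥21).

Red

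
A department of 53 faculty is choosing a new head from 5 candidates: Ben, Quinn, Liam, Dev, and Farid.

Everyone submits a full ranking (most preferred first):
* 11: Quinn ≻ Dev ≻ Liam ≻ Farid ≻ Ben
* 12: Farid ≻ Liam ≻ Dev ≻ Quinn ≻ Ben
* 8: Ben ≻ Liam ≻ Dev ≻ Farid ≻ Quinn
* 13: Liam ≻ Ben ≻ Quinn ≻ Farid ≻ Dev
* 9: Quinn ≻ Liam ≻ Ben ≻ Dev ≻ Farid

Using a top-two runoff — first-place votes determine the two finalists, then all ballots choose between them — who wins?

Liam

Round 1 first-place votes: Ben 8, Quinn 20, Liam 13, Dev 0, Farid 12. Quinn and Liam advance.
Runoff: Quinn is ranked above Liam on 20 ballots, Liam above Quinn on 33.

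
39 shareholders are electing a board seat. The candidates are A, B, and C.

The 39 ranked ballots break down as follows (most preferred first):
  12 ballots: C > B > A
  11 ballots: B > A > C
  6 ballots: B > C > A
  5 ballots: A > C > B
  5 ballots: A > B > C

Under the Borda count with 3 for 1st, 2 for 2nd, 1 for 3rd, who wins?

A: 12×1 + 11×2 + 6×1 + 5×3 + 5×3 = 70
B: 12×2 + 11×3 + 6×3 + 5×1 + 5×2 = 90
C: 12×3 + 11×1 + 6×2 + 5×2 + 5×1 = 74

B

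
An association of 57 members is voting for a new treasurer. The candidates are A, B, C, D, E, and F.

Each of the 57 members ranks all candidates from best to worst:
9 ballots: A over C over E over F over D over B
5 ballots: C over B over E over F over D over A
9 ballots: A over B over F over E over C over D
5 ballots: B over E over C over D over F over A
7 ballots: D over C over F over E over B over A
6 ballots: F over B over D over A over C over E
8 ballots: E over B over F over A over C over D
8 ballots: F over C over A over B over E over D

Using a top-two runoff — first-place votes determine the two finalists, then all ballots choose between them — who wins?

Round 1 first-place votes: A 18, B 5, C 5, D 7, E 8, F 14. A and F advance.
Runoff: A is ranked above F on 18 ballots, F above A on 39.

F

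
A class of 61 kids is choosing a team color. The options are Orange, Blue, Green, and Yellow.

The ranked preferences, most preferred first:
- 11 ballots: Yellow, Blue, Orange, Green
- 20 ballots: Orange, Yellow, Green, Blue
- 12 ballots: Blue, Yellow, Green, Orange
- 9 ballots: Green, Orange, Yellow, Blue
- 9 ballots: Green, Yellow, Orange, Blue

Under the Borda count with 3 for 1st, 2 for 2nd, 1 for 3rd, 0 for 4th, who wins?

Yellow

Orange: 11×1 + 20×3 + 12×0 + 9×2 + 9×1 = 98
Blue: 11×2 + 20×0 + 12×3 + 9×0 + 9×0 = 58
Green: 11×0 + 20×1 + 12×1 + 9×3 + 9×3 = 86
Yellow: 11×3 + 20×2 + 12×2 + 9×1 + 9×2 = 124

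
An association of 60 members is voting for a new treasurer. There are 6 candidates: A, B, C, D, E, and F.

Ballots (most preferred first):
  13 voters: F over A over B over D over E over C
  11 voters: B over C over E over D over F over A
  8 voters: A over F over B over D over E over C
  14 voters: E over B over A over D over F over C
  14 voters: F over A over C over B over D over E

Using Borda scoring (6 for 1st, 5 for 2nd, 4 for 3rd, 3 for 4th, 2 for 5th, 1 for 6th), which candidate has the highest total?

B

A: 13×5 + 11×1 + 8×6 + 14×4 + 14×5 = 250
B: 13×4 + 11×6 + 8×4 + 14×5 + 14×3 = 262
C: 13×1 + 11×5 + 8×1 + 14×1 + 14×4 = 146
D: 13×3 + 11×3 + 8×3 + 14×3 + 14×2 = 166
E: 13×2 + 11×4 + 8×2 + 14×6 + 14×1 = 184
F: 13×6 + 11×2 + 8×5 + 14×2 + 14×6 = 252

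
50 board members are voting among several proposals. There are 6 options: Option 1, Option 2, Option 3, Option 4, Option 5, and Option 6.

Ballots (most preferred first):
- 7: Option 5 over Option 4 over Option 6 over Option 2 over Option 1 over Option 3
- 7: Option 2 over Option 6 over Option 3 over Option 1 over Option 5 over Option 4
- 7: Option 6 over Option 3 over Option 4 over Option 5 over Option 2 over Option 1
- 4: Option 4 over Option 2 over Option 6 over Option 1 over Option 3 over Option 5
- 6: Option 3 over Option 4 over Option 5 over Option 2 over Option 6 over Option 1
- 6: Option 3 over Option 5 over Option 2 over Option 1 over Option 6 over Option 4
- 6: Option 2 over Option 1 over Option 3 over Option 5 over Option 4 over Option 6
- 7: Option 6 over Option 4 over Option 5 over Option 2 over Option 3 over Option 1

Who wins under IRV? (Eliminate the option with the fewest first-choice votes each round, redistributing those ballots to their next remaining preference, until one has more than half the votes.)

Option 2

Round 1: Option 1 0, Option 2 13, Option 3 12, Option 4 4, Option 5 7, Option 6 14. Option 1 eliminated.
Round 2: Option 2 13, Option 3 12, Option 4 4, Option 5 7, Option 6 14. Option 4 eliminated.
Round 3: Option 2 17, Option 3 12, Option 5 7, Option 6 14. Option 5 eliminated.
Round 4: Option 2 17, Option 3 12, Option 6 21. Option 3 eliminated.
Round 5: Option 2 29, Option 6 21. Option 2 has a majority (≥26).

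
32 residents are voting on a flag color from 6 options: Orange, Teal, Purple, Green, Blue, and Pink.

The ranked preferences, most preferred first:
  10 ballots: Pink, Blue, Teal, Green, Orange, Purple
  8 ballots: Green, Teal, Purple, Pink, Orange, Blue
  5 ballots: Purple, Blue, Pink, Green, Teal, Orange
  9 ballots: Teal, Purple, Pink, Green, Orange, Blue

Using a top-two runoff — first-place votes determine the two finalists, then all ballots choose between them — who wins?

Teal

Round 1 first-place votes: Orange 0, Teal 9, Purple 5, Green 8, Blue 0, Pink 10. Pink and Teal advance.
Runoff: Pink is ranked above Teal on 15 ballots, Teal above Pink on 17.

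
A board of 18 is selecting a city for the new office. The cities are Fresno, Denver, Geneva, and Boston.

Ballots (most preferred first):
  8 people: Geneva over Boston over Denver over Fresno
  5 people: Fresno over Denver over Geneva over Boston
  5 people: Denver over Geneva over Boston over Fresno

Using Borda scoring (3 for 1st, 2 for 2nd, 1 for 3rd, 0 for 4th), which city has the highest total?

Fresno: 8×0 + 5×3 + 5×0 = 15
Denver: 8×1 + 5×2 + 5×3 = 33
Geneva: 8×3 + 5×1 + 5×2 = 39
Boston: 8×2 + 5×0 + 5×1 = 21

Geneva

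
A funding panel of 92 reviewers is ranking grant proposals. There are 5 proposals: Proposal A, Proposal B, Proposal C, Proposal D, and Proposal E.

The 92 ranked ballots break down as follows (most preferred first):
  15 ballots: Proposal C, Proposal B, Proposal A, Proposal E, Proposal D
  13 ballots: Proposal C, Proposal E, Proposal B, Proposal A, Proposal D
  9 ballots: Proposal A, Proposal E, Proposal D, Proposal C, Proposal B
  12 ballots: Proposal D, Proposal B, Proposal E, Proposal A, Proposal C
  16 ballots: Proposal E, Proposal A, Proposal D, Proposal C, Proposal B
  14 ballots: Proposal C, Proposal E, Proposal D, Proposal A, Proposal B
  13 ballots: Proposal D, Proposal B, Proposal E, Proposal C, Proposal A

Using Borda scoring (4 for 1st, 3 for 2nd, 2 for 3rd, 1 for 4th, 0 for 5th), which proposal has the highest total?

Proposal E

Proposal A: 15×2 + 13×1 + 9×4 + 12×1 + 16×3 + 14×1 + 13×0 = 153
Proposal B: 15×3 + 13×2 + 9×0 + 12×3 + 16×0 + 14×0 + 13×3 = 146
Proposal C: 15×4 + 13×4 + 9×1 + 12×0 + 16×1 + 14×4 + 13×1 = 206
Proposal D: 15×0 + 13×0 + 9×2 + 12×4 + 16×2 + 14×2 + 13×4 = 178
Proposal E: 15×1 + 13×3 + 9×3 + 12×2 + 16×4 + 14×3 + 13×2 = 237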